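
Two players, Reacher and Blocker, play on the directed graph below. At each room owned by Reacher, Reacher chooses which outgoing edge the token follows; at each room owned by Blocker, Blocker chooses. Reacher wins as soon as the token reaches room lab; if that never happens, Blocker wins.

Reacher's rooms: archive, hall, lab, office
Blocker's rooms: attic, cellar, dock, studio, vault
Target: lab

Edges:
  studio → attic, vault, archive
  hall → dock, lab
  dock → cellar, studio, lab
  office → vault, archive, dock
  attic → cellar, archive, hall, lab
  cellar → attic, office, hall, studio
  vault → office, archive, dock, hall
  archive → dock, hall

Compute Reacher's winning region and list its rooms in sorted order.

A0 = {lab}
A1: add {hall} — hall (Reacher) has hall→lab.
A2: add {archive} — archive (Reacher) has archive→hall.
A3: add {office} — office (Reacher) has office→archive.
A4 = A3; e.g. attic (Blocker) can still go to cellar. Fixed point.
Reacher's winning region = {archive, hall, lab, office}.

archive, hall, lab, office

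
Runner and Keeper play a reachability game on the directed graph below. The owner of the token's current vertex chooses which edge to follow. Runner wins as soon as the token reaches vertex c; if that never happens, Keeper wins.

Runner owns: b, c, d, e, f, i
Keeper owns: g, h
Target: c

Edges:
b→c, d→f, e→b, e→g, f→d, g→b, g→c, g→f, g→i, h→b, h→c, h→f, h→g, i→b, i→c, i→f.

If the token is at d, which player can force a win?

Keeper

A0 = {c}
A1: add {b, i} — b (Runner) has b→c; i (Runner) has i→c.
A2: add {e} — e (Runner) has e→b.
A3 = A2; e.g. d (Runner) has no edge into A2. Fixed point.
d never enters the attractor, so Keeper can avoid the target forever.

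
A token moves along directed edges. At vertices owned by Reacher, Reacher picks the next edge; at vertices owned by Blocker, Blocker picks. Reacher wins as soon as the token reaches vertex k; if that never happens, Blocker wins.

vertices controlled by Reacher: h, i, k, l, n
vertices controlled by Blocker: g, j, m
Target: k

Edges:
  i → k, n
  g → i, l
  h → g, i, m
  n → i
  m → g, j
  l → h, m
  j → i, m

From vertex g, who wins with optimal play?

A0 = {k}
A1: add {i} — i (Reacher) has i→k.
A2: add {h, n} — h (Reacher) has h→i; n (Reacher) has n→i.
A3: add {l} — l (Reacher) has l→h.
A4: add {g} — g (Blocker): all of {i, l} already in.
A5 = A4; e.g. j (Blocker) can still go to m. Fixed point.
g ∈ A4, so Reacher can force the target.

Reacher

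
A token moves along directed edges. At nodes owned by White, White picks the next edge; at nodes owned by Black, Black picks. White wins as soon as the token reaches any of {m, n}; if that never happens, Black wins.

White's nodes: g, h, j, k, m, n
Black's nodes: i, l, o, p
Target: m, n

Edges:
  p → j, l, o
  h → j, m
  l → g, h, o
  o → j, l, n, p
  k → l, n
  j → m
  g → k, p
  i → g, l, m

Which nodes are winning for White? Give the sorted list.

g, h, j, k, m, n

A0 = {m, n}
A1: add {h, j, k} — h (White) has h→m; j (White) has j→m; k (White) has k→n.
A2: add {g} — g (White) has g→k.
A3 = A2; e.g. i (Black) can still go to l. Fixed point.
White's winning region = {g, h, j, k, m, n}.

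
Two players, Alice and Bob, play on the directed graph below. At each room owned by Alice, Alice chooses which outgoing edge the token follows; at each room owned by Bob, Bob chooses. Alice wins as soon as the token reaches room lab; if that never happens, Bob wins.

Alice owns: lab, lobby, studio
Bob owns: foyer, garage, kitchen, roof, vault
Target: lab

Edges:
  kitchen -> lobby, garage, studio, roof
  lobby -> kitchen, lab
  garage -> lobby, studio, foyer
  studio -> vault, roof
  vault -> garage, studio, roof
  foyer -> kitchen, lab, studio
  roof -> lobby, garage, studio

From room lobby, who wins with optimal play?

Alice

A0 = {lab}
A1: add {lobby} — lobby (Alice) has lobby→lab.
A2 = A1; e.g. kitchen (Bob) can still go to garage. Fixed point.
lobby ∈ A1, so Alice can force the target.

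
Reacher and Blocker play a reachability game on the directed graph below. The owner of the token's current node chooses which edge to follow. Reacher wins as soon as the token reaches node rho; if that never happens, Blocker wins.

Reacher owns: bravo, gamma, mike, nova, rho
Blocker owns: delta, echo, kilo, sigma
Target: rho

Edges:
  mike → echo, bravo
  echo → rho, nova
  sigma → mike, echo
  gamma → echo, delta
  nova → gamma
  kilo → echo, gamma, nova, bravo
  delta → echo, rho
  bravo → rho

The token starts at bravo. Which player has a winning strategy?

Reacher

A0 = {rho}
A1: add {bravo} — bravo (Reacher) has bravo→rho.
bravo ∈ A1, so Reacher can force the target.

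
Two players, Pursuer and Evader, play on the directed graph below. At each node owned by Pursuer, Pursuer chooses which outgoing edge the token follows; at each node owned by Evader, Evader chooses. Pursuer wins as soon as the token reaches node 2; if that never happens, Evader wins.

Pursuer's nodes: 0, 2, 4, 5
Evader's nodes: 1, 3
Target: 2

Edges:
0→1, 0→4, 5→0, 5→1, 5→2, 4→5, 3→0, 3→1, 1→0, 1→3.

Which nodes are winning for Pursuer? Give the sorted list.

0, 2, 4, 5

A0 = {2}
A1: add {5} — 5 (Pursuer) has 5→2.
A2: add {4} — 4 (Pursuer) has 4→5.
A3: add {0} — 0 (Pursuer) has 0→4.
A4 = A3; e.g. 1 (Evader) can still go to 3. Fixed point.
Pursuer's winning region = {0, 2, 4, 5}.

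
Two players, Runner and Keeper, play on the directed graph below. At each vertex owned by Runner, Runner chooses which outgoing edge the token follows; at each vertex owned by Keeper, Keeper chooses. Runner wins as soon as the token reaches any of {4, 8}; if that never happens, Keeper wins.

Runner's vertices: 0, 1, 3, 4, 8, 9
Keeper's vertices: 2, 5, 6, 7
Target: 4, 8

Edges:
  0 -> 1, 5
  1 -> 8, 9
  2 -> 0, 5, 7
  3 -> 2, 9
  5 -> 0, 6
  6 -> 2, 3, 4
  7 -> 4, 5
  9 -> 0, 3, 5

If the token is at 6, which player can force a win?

A0 = {4, 8}
A1: add {1} — 1 (Runner) has 1→8.
A2: add {0} — 0 (Runner) has 0→1.
A3: add {9} — 9 (Runner) has 9→0.
A4: add {3} — 3 (Runner) has 3→9.
A5 = A4; e.g. 2 (Keeper) can still go to 5. Fixed point.
6 never enters the attractor, so Keeper can avoid the target forever.

Keeper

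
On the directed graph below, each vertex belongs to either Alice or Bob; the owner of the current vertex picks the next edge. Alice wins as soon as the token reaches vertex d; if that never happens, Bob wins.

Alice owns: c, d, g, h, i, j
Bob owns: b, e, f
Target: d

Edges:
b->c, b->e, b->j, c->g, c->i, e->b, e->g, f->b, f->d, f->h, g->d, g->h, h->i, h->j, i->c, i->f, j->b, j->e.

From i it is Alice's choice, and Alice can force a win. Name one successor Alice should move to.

A0 = {d}
A1: add {g} — g (Alice) has g→d.
A2: add {c} — c (Alice) has c→g.
A3: add {i} — i (Alice) has i→c.
A4: add {h} — h (Alice) has h→i.
A5 = A4; e.g. b (Bob) can still go to e. Fixed point.
From i, successor c is in the attractor (rank 2); the other successor f is not.

c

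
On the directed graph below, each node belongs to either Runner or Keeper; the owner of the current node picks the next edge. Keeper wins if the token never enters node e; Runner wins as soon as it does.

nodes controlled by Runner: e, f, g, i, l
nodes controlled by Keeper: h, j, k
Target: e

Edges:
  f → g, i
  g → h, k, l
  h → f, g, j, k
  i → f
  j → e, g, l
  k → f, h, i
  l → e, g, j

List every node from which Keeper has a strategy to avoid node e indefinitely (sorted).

A0 = {e}
A1: add {l} — l (Runner) has l→e.
A2: add {g} — g (Runner) has g→l.
A3: add {f, j} — f (Runner) has f→g; j (Keeper): all of {e, g, l} already in.
A4: add {i} — i (Runner) has i→f.
A5 = A4; e.g. h (Keeper) can still go to k. Fixed point.
Runner's attractor = {e, f, g, i, j, l}; Keeper avoids the target exactly from the complement.

h, k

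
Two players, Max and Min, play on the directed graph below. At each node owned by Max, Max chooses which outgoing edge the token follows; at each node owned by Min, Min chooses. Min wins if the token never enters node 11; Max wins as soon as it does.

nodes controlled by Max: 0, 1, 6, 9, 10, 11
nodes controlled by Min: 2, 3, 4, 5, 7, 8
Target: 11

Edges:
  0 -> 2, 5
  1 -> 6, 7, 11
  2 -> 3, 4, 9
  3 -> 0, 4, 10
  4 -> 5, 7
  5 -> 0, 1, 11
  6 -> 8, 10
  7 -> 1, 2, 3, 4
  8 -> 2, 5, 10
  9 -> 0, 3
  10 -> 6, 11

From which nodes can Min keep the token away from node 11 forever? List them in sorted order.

0, 2, 3, 4, 5, 7, 8, 9

A0 = {11}
A1: add {1, 10} — 1 (Max) has 1→11; 10 (Max) has 10→11.
A2: add {6} — 6 (Max) has 6→10.
A3 = A2; e.g. 0 (Max) has no edge into A2. Fixed point.
Max's attractor = {1, 6, 10, 11}; Min avoids the target exactly from the complement.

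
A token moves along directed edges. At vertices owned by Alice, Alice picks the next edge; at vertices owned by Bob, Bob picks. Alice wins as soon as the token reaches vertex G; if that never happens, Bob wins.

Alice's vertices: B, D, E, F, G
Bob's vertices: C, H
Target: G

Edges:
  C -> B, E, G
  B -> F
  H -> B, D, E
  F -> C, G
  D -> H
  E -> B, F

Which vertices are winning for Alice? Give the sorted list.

B, C, E, F, G

A0 = {G}
A1: add {F} — F (Alice) has F→G.
A2: add {B, E} — B (Alice) has B→F; E (Alice) has E→F.
A3: add {C} — C (Bob): all of {B, E, G} already in.
A4 = A3; e.g. D (Alice) has no edge into A3. Fixed point.
Alice's winning region = {B, C, E, F, G}.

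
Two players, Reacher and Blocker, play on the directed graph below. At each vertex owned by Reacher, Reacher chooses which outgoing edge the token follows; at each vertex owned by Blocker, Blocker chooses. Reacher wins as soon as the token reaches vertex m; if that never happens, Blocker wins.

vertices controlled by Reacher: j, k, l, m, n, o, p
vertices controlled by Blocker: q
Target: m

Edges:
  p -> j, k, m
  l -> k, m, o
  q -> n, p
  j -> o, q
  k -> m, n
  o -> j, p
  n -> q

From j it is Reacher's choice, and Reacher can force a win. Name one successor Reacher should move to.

A0 = {m}
A1: add {k, l, p} — k (Reacher) has k→m; l (Reacher) has l→m; p (Reacher) has p→m.
A2: add {o} — o (Reacher) has o→p.
A3: add {j} — j (Reacher) has j→o.
A4 = A3; e.g. n (Reacher) has no edge into A3. Fixed point.
From j, successor o is in the attractor (rank 2); the other successor q is not.

o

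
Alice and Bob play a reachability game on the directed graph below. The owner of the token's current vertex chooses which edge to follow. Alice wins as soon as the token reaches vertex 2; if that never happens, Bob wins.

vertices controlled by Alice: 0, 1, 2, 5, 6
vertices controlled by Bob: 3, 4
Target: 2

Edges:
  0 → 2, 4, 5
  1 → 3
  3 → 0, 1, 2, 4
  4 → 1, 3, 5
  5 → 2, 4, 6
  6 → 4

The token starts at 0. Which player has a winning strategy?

Alice

A0 = {2}
A1: add {0, 5} — 0 (Alice) has 0→2; 5 (Alice) has 5→2.
A2 = A1; e.g. 1 (Alice) has no edge into A1. Fixed point.
0 ∈ A1, so Alice can force the target.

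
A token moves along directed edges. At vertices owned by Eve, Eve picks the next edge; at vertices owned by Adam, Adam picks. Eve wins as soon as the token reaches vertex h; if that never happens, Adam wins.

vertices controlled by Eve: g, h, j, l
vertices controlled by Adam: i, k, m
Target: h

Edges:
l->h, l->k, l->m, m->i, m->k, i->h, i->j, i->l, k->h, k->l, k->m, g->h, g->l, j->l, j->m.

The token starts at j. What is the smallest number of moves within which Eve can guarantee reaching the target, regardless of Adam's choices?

2

A0 = {h}
A1: add {g, l} — g (Eve) has g→h; l (Eve) has l→h.
A2: add {j} — j (Eve) has j→l.
j enters the attractor at level 2, so Eve can force the target in 2 moves from there.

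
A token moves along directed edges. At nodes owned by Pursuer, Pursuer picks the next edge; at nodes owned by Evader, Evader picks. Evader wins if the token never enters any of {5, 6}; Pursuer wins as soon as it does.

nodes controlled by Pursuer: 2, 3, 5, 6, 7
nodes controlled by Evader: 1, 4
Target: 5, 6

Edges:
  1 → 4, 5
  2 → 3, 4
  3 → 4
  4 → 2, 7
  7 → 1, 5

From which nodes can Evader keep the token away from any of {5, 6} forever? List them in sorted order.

A0 = {5, 6}
A1: add {7} — 7 (Pursuer) has 7→5.
A2 = A1; e.g. 1 (Evader) can still go to 4. Fixed point.
Pursuer's attractor = {5, 6, 7}; Evader avoids the target exactly from the complement.

1, 2, 3, 4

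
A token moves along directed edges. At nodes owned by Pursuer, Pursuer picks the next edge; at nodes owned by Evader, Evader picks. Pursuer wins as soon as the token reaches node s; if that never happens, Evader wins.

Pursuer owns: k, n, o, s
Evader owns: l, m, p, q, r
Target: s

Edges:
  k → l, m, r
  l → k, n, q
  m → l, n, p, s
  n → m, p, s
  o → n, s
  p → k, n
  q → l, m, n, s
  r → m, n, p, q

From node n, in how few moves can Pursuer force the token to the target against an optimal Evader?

A0 = {s}
A1: add {n, o} — n (Pursuer) has n→s; o (Pursuer) has o→s.
A2 = A1; e.g. k (Pursuer) has no edge into A1. Fixed point.
n enters the attractor at level 1, so Pursuer can force the target in 1 move from there.

1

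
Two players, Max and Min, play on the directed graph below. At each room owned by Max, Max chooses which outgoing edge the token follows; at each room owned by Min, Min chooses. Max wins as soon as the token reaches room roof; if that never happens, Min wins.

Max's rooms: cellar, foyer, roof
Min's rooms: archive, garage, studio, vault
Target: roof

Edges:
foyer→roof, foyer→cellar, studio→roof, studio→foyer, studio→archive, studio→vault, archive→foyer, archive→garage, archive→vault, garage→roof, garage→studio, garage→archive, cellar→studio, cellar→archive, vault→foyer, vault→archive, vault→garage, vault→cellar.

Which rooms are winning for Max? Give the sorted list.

foyer, roof

A0 = {roof}
A1: add {foyer} — foyer (Max) has foyer→roof.
A2 = A1; e.g. studio (Min) can still go to archive. Fixed point.
Max's winning region = {foyer, roof}.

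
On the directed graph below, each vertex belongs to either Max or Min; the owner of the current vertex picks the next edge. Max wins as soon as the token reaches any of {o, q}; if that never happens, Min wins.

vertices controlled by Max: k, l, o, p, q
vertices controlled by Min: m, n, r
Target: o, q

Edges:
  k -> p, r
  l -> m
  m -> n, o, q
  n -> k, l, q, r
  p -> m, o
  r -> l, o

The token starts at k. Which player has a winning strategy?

Max

A0 = {o, q}
A1: add {p} — p (Max) has p→o.
A2: add {k} — k (Max) has k→p.
A3 = A2; e.g. l (Max) has no edge into A2. Fixed point.
k ∈ A2, so Max can force the target.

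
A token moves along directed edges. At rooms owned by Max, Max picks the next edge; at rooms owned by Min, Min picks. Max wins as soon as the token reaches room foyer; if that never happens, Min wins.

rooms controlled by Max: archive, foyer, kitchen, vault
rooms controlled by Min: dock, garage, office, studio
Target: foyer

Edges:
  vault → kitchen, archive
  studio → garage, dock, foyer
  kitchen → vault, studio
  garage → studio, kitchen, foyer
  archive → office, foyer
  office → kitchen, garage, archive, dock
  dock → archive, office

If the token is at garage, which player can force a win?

A0 = {foyer}
A1: add {archive} — archive (Max) has archive→foyer.
A2: add {vault} — vault (Max) has vault→archive.
A3: add {kitchen} — kitchen (Max) has kitchen→vault.
A4 = A3; e.g. studio (Min) can still go to garage. Fixed point.
garage never enters the attractor, so Min can avoid the target forever.

Min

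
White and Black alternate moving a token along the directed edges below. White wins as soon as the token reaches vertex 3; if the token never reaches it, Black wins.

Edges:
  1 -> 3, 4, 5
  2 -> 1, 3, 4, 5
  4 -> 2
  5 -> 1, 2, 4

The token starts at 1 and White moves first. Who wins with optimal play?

White

Track states (vertex, player-to-move).
A0 = {(3,White), (3,Black)}
A1: add {(1,White), (2,White)}.
(1,White) ∈ A1 ⇒ White forces the target.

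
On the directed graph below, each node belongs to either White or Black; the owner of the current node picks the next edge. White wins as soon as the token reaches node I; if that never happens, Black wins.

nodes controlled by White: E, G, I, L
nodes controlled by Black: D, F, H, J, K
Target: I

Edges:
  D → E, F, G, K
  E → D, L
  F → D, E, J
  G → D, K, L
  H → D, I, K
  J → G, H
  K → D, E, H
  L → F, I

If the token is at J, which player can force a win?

Black

A0 = {I}
A1: add {L} — L (White) has L→I.
A2: add {E, G} — E (White) has E→L; G (White) has G→L.
A3 = A2; e.g. D (Black) can still go to F. Fixed point.
J never enters the attractor, so Black can avoid the target forever.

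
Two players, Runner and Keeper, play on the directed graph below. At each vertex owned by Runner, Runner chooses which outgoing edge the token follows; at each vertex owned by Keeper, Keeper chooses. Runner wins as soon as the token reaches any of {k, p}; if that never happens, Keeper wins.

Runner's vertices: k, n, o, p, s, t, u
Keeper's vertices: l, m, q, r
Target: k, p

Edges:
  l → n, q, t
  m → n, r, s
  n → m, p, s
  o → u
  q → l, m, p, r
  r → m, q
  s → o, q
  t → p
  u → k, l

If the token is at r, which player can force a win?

Keeper

A0 = {k, p}
A1: add {n, t, u} — n (Runner) has n→p; t (Runner) has t→p; u (Runner) has u→k.
A2: add {o} — o (Runner) has o→u.
A3: add {s} — s (Runner) has s→o.
A4 = A3; e.g. l (Keeper) can still go to q. Fixed point.
r never enters the attractor, so Keeper can avoid the target forever.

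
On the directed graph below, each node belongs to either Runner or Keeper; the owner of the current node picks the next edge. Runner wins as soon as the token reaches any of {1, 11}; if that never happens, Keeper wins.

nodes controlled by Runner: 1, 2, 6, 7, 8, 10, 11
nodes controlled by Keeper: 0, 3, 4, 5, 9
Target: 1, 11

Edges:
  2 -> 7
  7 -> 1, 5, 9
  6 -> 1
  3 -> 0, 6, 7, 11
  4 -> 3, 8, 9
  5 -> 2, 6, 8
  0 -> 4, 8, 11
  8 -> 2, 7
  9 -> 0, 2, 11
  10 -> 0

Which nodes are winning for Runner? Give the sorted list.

A0 = {1, 11}
A1: add {6, 7} — 6 (Runner) has 6→1; 7 (Runner) has 7→1.
A2: add {2, 8} — 2 (Runner) has 2→7; 8 (Runner) has 8→7.
A3: add {5} — 5 (Keeper): all of {2, 6, 8} already in.
A4 = A3; e.g. 0 (Keeper) can still go to 4. Fixed point.
Runner's winning region = {1, 2, 5, 6, 7, 8, 11}.

1, 2, 5, 6, 7, 8, 11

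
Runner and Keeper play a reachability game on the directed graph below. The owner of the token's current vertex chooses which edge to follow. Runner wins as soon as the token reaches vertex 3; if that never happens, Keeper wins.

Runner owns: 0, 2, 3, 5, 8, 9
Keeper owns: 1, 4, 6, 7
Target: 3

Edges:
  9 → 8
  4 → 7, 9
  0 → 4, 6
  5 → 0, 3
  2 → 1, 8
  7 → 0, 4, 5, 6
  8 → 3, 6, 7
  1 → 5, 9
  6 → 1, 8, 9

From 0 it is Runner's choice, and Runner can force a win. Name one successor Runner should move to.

A0 = {3}
A1: add {5, 8} — 5 (Runner) has 5→3; 8 (Runner) has 8→3.
A2: add {2, 9} — 2 (Runner) has 2→8; 9 (Runner) has 9→8.
A3: add {1} — 1 (Keeper): all of {5, 9} already in.
A4: add {6} — 6 (Keeper): all of {1, 8, 9} already in.
A5: add {0} — 0 (Runner) has 0→6.
A6 = A5; e.g. 4 (Keeper) can still go to 7. Fixed point.
From 0, successor 6 is in the attractor (rank 4); the other successor 4 is not.

6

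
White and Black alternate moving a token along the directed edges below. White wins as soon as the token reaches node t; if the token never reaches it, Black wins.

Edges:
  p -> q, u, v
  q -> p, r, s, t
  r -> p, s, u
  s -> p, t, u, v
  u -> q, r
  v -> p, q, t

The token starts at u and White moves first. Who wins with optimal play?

Track states (vertex, player-to-move).
A0 = {(t,White), (t,Black)}
A1: add {(q,White), (s,White), (v,White)}.
A2 = A1; e.g. (p,White) stays out. (u,White) never enters ⇒ Black avoids the target.

Black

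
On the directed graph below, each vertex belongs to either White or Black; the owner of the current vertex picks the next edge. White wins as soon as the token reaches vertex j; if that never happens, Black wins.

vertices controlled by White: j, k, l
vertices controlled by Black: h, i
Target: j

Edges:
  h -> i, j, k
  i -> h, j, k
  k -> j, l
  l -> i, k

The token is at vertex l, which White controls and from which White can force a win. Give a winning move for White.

k

A0 = {j}
A1: add {k} — k (White) has k→j.
A2: add {l} — l (White) has l→k.
A3 = A2; e.g. h (Black) can still go to i. Fixed point.
From l, successor k is in the attractor (rank 1); the other successor i is not.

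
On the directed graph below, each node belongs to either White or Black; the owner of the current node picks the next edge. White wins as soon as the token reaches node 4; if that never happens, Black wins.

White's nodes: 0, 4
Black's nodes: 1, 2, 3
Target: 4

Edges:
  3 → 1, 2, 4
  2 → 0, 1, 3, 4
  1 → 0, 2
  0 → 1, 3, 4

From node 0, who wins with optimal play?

White

A0 = {4}
A1: add {0} — 0 (White) has 0→4.
A2 = A1; e.g. 1 (Black) can still go to 2. Fixed point.
0 ∈ A1, so White can force the target.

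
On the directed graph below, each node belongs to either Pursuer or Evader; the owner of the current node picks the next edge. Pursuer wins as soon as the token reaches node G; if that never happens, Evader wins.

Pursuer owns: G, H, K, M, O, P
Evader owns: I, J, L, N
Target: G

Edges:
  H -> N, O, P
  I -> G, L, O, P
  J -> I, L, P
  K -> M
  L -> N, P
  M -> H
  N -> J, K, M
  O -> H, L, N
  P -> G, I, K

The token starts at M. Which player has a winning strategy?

Pursuer

A0 = {G}
A1: add {P} — P (Pursuer) has P→G.
A2: add {H} — H (Pursuer) has H→P.
A3: add {M, O} — M (Pursuer) has M→H; O (Pursuer) has O→H.
M ∈ A3, so Pursuer can force the target.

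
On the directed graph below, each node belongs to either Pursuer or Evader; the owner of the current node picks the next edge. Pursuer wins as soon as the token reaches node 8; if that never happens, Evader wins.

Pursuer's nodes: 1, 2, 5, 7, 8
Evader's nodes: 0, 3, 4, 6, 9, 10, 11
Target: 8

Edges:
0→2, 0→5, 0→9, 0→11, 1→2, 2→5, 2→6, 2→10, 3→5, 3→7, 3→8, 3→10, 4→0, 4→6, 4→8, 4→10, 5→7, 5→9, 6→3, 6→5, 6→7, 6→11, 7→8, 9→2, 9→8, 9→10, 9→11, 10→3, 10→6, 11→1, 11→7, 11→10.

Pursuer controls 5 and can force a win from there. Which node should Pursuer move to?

A0 = {8}
A1: add {7} — 7 (Pursuer) has 7→8.
A2: add {5} — 5 (Pursuer) has 5→7.
A3: add {2} — 2 (Pursuer) has 2→5.
A4: add {1} — 1 (Pursuer) has 1→2.
A5 = A4; e.g. 0 (Evader) can still go to 9. Fixed point.
From 5, successor 7 is in the attractor (rank 1); the other successor 9 is not.

7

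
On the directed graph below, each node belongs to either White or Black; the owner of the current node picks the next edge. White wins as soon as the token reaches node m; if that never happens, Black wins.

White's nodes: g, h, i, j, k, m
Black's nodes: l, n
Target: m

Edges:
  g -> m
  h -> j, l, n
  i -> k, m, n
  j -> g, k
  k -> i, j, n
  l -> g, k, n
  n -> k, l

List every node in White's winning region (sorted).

A0 = {m}
A1: add {g, i} — g (White) has g→m; i (White) has i→m.
A2: add {j, k} — j (White) has j→g; k (White) has k→i.
A3: add {h} — h (White) has h→j.
A4 = A3; e.g. l (Black) can still go to n. Fixed point.
White's winning region = {g, h, i, j, k, m}.

g, h, i, j, k, m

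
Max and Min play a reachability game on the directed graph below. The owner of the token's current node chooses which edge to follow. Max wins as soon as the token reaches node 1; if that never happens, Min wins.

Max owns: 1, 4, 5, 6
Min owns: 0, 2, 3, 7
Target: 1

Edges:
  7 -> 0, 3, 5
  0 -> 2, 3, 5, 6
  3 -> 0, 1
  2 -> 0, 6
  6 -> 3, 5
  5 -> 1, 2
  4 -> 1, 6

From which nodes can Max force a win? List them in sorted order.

1, 4, 5, 6

A0 = {1}
A1: add {4, 5} — 4 (Max) has 4→1; 5 (Max) has 5→1.
A2: add {6} — 6 (Max) has 6→5.
A3 = A2; e.g. 0 (Min) can still go to 2. Fixed point.
Max's winning region = {1, 4, 5, 6}.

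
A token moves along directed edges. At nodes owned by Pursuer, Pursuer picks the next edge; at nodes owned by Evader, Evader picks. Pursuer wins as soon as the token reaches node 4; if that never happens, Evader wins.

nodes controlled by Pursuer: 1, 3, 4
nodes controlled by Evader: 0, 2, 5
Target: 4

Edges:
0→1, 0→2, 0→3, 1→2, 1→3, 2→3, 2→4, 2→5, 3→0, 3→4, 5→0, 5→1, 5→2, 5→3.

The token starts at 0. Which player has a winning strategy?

Evader

A0 = {4}
A1: add {3} — 3 (Pursuer) has 3→4.
A2: add {1} — 1 (Pursuer) has 1→3.
A3 = A2; e.g. 0 (Evader) can still go to 2. Fixed point.
0 never enters the attractor, so Evader can avoid the target forever.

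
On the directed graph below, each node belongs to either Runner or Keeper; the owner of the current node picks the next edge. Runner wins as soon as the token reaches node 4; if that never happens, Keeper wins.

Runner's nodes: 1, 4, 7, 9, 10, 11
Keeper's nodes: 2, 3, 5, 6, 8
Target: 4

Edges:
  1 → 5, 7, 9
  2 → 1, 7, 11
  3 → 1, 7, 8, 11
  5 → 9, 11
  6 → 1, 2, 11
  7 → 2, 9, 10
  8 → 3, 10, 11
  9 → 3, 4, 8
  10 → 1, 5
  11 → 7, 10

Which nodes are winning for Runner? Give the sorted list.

1, 2, 4, 5, 6, 7, 9, 10, 11

A0 = {4}
A1: add {9} — 9 (Runner) has 9→4.
A2: add {1, 7} — 1 (Runner) has 1→9; 7 (Runner) has 7→9.
A3: add {10, 11} — 10 (Runner) has 10→1; 11 (Runner) has 11→7.
A4: add {2, 5} — 2 (Keeper): all of {1, 7, 11} already in; 5 (Keeper): all of {9, 11} already in.
A5: add {6} — 6 (Keeper): all of {1, 2, 11} already in.
A6 = A5; e.g. 3 (Keeper) can still go to 8. Fixed point.
Runner's winning region = {1, 2, 4, 5, 6, 7, 9, 10, 11}.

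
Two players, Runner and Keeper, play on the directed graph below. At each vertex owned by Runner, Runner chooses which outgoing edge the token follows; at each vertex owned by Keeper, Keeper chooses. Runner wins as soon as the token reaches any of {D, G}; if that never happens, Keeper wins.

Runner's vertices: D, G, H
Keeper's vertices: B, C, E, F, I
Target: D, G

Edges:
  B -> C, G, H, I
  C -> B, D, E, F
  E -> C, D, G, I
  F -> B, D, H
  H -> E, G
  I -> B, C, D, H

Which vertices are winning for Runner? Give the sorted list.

A0 = {D, G}
A1: add {H} — H (Runner) has H→G.
A2 = A1; e.g. B (Keeper) can still go to C. Fixed point.
Runner's winning region = {D, G, H}.

D, G, H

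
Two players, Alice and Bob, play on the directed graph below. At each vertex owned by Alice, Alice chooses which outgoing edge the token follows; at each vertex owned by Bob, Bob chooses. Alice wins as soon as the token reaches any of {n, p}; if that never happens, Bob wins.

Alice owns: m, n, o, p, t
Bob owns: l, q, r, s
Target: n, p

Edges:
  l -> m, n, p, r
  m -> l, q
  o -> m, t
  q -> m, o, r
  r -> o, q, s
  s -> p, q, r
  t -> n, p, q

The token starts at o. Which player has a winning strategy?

Alice

A0 = {n, p}
A1: add {t} — t (Alice) has t→n.
A2: add {o} — o (Alice) has o→t.
A3 = A2; e.g. l (Bob) can still go to m. Fixed point.
o ∈ A2, so Alice can force the target.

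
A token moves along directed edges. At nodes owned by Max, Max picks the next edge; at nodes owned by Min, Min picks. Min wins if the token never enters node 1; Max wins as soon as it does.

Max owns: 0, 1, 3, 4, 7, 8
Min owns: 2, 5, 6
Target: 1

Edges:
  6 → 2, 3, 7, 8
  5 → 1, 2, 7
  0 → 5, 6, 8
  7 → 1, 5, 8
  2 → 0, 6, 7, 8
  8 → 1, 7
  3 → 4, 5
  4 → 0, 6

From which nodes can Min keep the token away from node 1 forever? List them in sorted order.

A0 = {1}
A1: add {7, 8} — 7 (Max) has 7→1; 8 (Max) has 8→1.
A2: add {0} — 0 (Max) has 0→8.
A3: add {4} — 4 (Max) has 4→0.
A4: add {3} — 3 (Max) has 3→4.
A5 = A4; e.g. 2 (Min) can still go to 6. Fixed point.
Max's attractor = {0, 1, 3, 4, 7, 8}; Min avoids the target exactly from the complement.

2, 5, 6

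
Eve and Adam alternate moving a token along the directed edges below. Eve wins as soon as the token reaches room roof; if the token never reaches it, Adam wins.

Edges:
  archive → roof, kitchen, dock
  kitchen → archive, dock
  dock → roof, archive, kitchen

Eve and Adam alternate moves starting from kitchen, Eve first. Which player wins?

Track states (vertex, player-to-move).
A0 = {(roof,Eve), (roof,Adam)}
A1: add {(archive,Eve), (dock,Eve)}.
A2: add {(kitchen,Adam)}.
A3 = A2; e.g. (archive,Adam) stays out. (kitchen,Eve) never enters ⇒ Adam avoids the target.

Adam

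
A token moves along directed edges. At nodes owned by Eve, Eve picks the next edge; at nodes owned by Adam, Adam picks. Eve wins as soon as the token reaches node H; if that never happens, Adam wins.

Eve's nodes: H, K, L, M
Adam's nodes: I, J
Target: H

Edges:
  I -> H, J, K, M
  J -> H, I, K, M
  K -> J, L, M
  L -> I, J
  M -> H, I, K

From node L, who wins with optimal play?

A0 = {H}
A1: add {M} — M (Eve) has M→H.
A2: add {K} — K (Eve) has K→M.
A3 = A2; e.g. I (Adam) can still go to J. Fixed point.
L never enters the attractor, so Adam can avoid the target forever.

Adam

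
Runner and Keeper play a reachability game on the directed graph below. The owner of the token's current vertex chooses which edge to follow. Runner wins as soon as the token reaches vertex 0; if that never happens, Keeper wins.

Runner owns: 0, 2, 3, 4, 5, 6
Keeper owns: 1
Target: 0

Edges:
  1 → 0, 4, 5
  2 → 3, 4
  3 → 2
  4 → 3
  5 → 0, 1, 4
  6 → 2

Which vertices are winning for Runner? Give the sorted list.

0, 5

A0 = {0}
A1: add {5} — 5 (Runner) has 5→0.
A2 = A1; e.g. 1 (Keeper) can still go to 4. Fixed point.
Runner's winning region = {0, 5}.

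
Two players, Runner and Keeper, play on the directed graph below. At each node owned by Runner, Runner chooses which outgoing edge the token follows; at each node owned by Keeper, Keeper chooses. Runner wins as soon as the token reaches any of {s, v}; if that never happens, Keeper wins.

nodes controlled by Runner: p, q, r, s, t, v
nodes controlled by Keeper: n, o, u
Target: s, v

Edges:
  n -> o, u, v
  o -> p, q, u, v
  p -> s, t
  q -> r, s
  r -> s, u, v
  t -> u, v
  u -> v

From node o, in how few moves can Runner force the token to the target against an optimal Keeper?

2

A0 = {s, v}
A1: add {p, q, r, t, u} — p (Runner) has p→s; q (Runner) has q→s; r (Runner) has r→s; t (Runner) has t→v; u (Keeper): all of {v} already in.
A2: add {o} — o (Keeper): all of {p, q, u, v} already in.
o enters the attractor at level 2, so Runner can force the target in 2 moves from there.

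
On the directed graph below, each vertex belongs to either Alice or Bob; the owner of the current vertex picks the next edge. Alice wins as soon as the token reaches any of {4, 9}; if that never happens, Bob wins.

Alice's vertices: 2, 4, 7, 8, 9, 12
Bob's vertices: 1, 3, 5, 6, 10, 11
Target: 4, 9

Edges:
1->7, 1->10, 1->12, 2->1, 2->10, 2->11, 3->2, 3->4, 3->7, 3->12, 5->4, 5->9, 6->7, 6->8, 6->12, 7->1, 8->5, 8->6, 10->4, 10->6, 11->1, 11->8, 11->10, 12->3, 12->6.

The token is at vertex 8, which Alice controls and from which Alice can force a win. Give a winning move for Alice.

5

A0 = {4, 9}
A1: add {5} — 5 (Bob): all of {4, 9} already in.
A2: add {8} — 8 (Alice) has 8→5.
A3 = A2; e.g. 1 (Bob) can still go to 7. Fixed point.
From 8, successor 5 is in the attractor (rank 1); the other successor 6 is not.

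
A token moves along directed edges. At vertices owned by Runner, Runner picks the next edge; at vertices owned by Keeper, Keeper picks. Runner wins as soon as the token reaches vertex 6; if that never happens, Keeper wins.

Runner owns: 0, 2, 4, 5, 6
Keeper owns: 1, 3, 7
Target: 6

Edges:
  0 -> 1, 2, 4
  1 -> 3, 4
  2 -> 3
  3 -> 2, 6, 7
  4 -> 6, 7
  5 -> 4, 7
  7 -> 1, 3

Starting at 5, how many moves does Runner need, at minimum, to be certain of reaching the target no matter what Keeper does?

2

A0 = {6}
A1: add {4} — 4 (Runner) has 4→6.
A2: add {0, 5} — 0 (Runner) has 0→4; 5 (Runner) has 5→4.
A3 = A2; e.g. 1 (Keeper) can still go to 3. Fixed point.
5 enters the attractor at level 2, so Runner can force the target in 2 moves from there.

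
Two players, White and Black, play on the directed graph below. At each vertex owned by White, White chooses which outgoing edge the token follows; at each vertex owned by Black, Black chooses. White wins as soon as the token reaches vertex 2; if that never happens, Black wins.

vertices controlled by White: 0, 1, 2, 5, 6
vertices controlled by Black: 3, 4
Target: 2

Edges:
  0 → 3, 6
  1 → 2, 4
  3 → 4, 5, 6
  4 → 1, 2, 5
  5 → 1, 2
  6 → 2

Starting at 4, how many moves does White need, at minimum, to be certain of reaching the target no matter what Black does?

A0 = {2}
A1: add {1, 5, 6} — 1 (White) has 1→2; 5 (White) has 5→2; 6 (White) has 6→2.
A2: add {0, 4} — 0 (White) has 0→6; 4 (Black): all of {1, 2, 5} already in.
4 enters the attractor at level 2, so White can force the target in 2 moves from there.

2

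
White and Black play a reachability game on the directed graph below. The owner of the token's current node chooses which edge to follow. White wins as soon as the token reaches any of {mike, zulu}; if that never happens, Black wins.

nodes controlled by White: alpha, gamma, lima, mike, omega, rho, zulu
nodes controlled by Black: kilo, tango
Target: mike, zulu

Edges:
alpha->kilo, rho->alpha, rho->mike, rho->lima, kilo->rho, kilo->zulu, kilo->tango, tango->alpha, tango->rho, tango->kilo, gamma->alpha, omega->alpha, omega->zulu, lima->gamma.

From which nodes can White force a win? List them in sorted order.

A0 = {mike, zulu}
A1: add {omega, rho} — rho (White) has rho→mike; omega (White) has omega→zulu.
A2 = A1; e.g. alpha (White) has no edge into A1. Fixed point.
White's winning region = {mike, omega, rho, zulu}.

mike, omega, rho, zulu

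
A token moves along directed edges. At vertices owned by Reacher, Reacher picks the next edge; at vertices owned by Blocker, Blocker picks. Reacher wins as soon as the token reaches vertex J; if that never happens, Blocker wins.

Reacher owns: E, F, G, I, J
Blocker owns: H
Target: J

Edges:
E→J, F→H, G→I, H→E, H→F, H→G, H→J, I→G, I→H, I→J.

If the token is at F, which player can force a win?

Blocker

A0 = {J}
A1: add {E, I} — E (Reacher) has E→J; I (Reacher) has I→J.
A2: add {G} — G (Reacher) has G→I.
A3 = A2; e.g. F (Reacher) has no edge into A2. Fixed point.
F never enters the attractor, so Blocker can avoid the target forever.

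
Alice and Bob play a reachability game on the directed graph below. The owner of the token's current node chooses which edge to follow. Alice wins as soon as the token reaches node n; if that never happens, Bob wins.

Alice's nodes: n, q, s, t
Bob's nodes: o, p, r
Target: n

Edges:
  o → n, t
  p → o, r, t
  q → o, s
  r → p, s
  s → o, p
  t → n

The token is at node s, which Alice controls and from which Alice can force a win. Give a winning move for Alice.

A0 = {n}
A1: add {t} — t (Alice) has t→n.
A2: add {o} — o (Bob): all of {n, t} already in.
A3: add {q, s} — q (Alice) has q→o; s (Alice) has s→o.
A4 = A3; e.g. p (Bob) can still go to r. Fixed point.
From s, successor o is in the attractor (rank 2); the other successor p is not.

o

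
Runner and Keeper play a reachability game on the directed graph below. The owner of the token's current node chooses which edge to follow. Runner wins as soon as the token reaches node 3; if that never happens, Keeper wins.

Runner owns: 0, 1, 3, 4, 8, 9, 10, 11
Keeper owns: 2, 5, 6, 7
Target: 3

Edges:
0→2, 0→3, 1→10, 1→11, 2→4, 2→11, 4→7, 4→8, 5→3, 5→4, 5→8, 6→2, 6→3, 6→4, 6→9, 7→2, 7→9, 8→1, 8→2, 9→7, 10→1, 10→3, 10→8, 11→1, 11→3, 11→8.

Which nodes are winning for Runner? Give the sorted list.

A0 = {3}
A1: add {0, 10, 11} — 0 (Runner) has 0→3; 10 (Runner) has 10→3; 11 (Runner) has 11→3.
A2: add {1} — 1 (Runner) has 1→10.
A3: add {8} — 8 (Runner) has 8→1.
A4: add {4} — 4 (Runner) has 4→8.
A5: add {2, 5} — 2 (Keeper): all of {4, 11} already in; 5 (Keeper): all of {3, 4, 8} already in.
A6 = A5; e.g. 6 (Keeper) can still go to 9. Fixed point.
Runner's winning region = {0, 1, 2, 3, 4, 5, 8, 10, 11}.

0, 1, 2, 3, 4, 5, 8, 10, 11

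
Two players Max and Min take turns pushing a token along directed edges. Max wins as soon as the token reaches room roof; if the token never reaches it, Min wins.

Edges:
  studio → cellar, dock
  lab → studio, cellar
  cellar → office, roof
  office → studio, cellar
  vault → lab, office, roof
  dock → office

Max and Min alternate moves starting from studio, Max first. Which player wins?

Track states (vertex, player-to-move).
A0 = {(roof,Max), (roof,Min)}
A1: add {(cellar,Max), (vault,Max)}.
A2 = A1; e.g. (studio,Max) stays out. (studio,Max) never enters ⇒ Min avoids the target.

Min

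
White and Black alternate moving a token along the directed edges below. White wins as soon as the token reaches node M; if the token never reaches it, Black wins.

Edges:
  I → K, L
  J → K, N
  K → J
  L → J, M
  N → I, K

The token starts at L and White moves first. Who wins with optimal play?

White

Track states (vertex, player-to-move).
A0 = {(M,White), (M,Black)}
A1: add {(L,White)}.
(L,White) ∈ A1 ⇒ White forces the target.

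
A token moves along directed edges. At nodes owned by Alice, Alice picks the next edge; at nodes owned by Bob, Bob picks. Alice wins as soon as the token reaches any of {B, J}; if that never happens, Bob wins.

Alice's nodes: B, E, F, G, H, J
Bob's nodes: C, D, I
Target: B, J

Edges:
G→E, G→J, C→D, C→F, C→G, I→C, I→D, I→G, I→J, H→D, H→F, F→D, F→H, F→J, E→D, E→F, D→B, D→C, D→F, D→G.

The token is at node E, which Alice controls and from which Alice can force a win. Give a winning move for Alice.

F

A0 = {B, J}
A1: add {F, G} — F (Alice) has F→J; G (Alice) has G→J.
A2: add {E, H} — E (Alice) has E→F; H (Alice) has H→F.
A3 = A2; e.g. C (Bob) can still go to D. Fixed point.
From E, successor F is in the attractor (rank 1); the other successor D is not.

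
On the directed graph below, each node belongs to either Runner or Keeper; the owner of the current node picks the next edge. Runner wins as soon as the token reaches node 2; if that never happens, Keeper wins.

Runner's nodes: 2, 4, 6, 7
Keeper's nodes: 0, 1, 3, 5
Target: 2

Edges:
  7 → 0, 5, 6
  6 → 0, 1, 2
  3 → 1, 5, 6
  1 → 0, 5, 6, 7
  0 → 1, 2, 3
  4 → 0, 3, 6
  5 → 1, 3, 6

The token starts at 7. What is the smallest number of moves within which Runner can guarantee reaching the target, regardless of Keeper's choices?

2

A0 = {2}
A1: add {6} — 6 (Runner) has 6→2.
A2: add {4, 7} — 4 (Runner) has 4→6; 7 (Runner) has 7→6.
A3 = A2; e.g. 0 (Keeper) can still go to 1. Fixed point.
7 enters the attractor at level 2, so Runner can force the target in 2 moves from there.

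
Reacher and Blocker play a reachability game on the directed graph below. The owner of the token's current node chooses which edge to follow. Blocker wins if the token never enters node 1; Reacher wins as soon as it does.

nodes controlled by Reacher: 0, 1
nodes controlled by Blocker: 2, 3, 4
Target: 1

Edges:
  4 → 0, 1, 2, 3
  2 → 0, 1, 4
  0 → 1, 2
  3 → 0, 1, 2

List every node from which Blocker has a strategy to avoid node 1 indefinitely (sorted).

A0 = {1}
A1: add {0} — 0 (Reacher) has 0→1.
A2 = A1; e.g. 2 (Blocker) can still go to 4. Fixed point.
Reacher's attractor = {0, 1}; Blocker avoids the target exactly from the complement.

2, 3, 4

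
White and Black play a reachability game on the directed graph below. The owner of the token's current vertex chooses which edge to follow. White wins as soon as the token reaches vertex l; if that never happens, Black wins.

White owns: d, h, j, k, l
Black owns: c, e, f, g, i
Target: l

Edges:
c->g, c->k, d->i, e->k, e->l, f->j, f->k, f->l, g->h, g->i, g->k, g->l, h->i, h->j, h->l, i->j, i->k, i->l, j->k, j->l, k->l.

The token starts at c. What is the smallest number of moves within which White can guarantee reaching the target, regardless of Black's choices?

4

A0 = {l}
A1: add {h, j, k} — h (White) has h→l; j (White) has j→l; k (White) has k→l.
A2: add {e, f, i} — e (Black): all of {k, l} already in; f (Black): all of {j, k, l} already in; i (Black): all of {j, k, l} already in.
A3: add {d, g} — d (White) has d→i; g (Black): all of {h, i, k, l} already in.
A4: add {c} — c (Black): all of {g, k} already in.
A4 = all vertices. Fixed point.
c enters the attractor at level 4, so White can force the target in 4 moves from there.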